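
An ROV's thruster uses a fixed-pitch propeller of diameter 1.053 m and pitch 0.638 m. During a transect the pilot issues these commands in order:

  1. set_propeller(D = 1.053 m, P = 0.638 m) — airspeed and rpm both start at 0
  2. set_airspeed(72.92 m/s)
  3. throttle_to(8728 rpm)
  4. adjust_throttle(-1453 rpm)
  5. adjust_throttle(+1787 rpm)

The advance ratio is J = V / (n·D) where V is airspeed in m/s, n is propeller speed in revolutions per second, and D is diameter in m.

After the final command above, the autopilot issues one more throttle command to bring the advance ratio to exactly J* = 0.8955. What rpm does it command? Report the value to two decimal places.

set_propeller: D = 1.053 m, P = 0.638 m (p = P/D = 0.605888); state ← (V=0, rpm=0)
set_airspeed(72.92): V ← 72.92 m/s
throttle_to(8728): rpm ← 8728
adjust_throttle(-1453): rpm ← 8728 -1453 = 7275
adjust_throttle(+1787): rpm ← 7275 +1787 = 9062
final state: V = 72.92 m/s, rpm = 9062 → n = rpm/60 = 151.033333 rev/s
target J* = 0.8955; solve J* = V/(n·D) for n: n = V/(J*·D) = 72.92/(0.8955 × 1.053) = 77.330835 rev/s
rpm = 60·n = 4639.850089

rpm = 4639.85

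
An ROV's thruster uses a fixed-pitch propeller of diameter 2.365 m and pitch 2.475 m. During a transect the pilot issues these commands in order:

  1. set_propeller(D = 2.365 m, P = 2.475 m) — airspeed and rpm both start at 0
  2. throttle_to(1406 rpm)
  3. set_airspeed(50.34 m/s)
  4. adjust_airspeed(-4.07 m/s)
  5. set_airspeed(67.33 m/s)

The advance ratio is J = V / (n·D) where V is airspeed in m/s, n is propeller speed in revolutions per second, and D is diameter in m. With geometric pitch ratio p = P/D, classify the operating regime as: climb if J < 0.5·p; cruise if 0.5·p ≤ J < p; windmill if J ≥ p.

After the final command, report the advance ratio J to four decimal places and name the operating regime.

J = 1.2149, regime = windmill

set_propeller: D = 2.365 m, P = 2.475 m (p = P/D = 1.046512); state ← (V=0, rpm=0)
throttle_to(1406): rpm ← 1406
set_airspeed(50.34): V ← 50.34 m/s
adjust_airspeed(-4.07): V ← 50.34 -4.07 = 46.27 m/s
set_airspeed(67.33): V ← 67.33 m/s
final state: V = 67.33 m/s, rpm = 1406 → n = rpm/60 = 23.433333 rev/s
J = V / (n·D) = 67.33 / (23.433333 × 2.365) = 1.214908
regime bands: climb J<0.5233 | cruise [0.5233, 1.0465) | windmill J≥1.0465
J = 1.2149 → windmill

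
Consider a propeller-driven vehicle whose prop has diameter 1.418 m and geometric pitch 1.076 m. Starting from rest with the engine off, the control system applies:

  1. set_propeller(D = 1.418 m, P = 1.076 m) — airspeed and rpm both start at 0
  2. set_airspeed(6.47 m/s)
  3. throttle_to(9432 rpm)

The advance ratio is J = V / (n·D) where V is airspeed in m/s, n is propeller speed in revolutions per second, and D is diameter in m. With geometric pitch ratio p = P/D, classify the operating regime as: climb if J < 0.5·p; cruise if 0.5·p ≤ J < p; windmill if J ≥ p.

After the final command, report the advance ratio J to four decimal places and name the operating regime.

set_propeller: D = 1.418 m, P = 1.076 m (p = P/D = 0.758815); state ← (V=0, rpm=0)
set_airspeed(6.47): V ← 6.47 m/s
throttle_to(9432): rpm ← 9432
final state: V = 6.47 m/s, rpm = 9432 → n = rpm/60 = 157.200000 rev/s
J = V / (n·D) = 6.47 / (157.200000 × 1.418) = 0.029025
regime bands: climb J<0.3794 | cruise [0.3794, 0.7588) | windmill J≥0.7588
J = 0.0290 → climb

J = 0.0290, regime = climb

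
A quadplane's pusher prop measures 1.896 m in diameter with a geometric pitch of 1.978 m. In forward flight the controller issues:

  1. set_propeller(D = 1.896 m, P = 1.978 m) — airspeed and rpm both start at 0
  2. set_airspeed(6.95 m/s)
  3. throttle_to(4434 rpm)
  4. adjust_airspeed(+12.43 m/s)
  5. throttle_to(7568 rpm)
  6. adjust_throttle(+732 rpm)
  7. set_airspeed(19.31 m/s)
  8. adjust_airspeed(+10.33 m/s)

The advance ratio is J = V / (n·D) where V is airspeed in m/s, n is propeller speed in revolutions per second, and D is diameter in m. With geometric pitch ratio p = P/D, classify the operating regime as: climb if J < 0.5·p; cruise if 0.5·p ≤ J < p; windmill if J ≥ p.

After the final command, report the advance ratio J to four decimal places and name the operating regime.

set_propeller: D = 1.896 m, P = 1.978 m (p = P/D = 1.043249); state ← (V=0, rpm=0)
set_airspeed(6.95): V ← 6.95 m/s
throttle_to(4434): rpm ← 4434
adjust_airspeed(+12.43): V ← 6.95 +12.43 = 19.38 m/s
throttle_to(7568): rpm ← 7568
adjust_throttle(+732): rpm ← 7568 +732 = 8300
set_airspeed(19.31): V ← 19.31 m/s
adjust_airspeed(+10.33): V ← 19.31 +10.33 = 29.64 m/s
final state: V = 29.64 m/s, rpm = 8300 → n = rpm/60 = 138.333333 rev/s
J = V / (n·D) = 29.64 / (138.333333 × 1.896) = 0.113009
regime bands: climb J<0.5216 | cruise [0.5216, 1.0432) | windmill J≥1.0432
J = 0.1130 → climb

J = 0.1130, regime = climb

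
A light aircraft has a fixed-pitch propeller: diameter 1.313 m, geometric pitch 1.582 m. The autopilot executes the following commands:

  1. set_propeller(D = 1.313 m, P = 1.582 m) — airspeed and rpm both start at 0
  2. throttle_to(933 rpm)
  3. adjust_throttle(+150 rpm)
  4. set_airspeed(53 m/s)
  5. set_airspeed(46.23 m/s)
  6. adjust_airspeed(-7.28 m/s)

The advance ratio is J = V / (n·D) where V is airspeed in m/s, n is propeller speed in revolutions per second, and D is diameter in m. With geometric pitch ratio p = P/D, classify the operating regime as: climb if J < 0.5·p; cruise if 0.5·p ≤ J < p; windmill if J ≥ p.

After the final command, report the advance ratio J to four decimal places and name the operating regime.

J = 1.6435, regime = windmill

set_propeller: D = 1.313 m, P = 1.582 m (p = P/D = 1.204874); state ← (V=0, rpm=0)
throttle_to(933): rpm ← 933
adjust_throttle(+150): rpm ← 933 +150 = 1083
set_airspeed(53): V ← 53 m/s
set_airspeed(46.23): V ← 46.23 m/s
adjust_airspeed(-7.28): V ← 46.23 -7.28 = 38.95 m/s
final state: V = 38.95 m/s, rpm = 1083 → n = rpm/60 = 18.050000 rev/s
J = V / (n·D) = 38.95 / (18.050000 × 1.313) = 1.643484
regime bands: climb J<0.6024 | cruise [0.6024, 1.2049) | windmill J≥1.2049
J = 1.6435 → windmill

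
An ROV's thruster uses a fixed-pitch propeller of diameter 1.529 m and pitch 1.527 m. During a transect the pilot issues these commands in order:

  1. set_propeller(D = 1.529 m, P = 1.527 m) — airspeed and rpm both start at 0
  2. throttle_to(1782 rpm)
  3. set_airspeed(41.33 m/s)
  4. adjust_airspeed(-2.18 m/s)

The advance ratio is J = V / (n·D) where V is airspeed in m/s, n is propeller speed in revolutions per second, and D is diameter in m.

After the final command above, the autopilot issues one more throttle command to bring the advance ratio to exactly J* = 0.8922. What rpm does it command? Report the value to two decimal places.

rpm = 1721.92

set_propeller: D = 1.529 m, P = 1.527 m (p = P/D = 0.998692); state ← (V=0, rpm=0)
throttle_to(1782): rpm ← 1782
set_airspeed(41.33): V ← 41.33 m/s
adjust_airspeed(-2.18): V ← 41.33 -2.18 = 39.15 m/s
final state: V = 39.15 m/s, rpm = 1782 → n = rpm/60 = 29.700000 rev/s
target J* = 0.8922; solve J* = V/(n·D) for n: n = V/(J*·D) = 39.15/(0.8922 × 1.529) = 28.698689 rev/s
rpm = 60·n = 1721.921356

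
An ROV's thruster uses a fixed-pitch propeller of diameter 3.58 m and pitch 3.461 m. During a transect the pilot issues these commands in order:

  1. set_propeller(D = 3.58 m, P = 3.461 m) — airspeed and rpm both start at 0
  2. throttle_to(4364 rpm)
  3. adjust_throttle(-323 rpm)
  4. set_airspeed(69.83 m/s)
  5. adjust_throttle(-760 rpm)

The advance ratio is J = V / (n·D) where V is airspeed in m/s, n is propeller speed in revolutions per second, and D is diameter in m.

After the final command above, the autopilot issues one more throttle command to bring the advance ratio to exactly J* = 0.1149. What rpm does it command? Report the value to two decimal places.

set_propeller: D = 3.58 m, P = 3.461 m (p = P/D = 0.966760); state ← (V=0, rpm=0)
throttle_to(4364): rpm ← 4364
adjust_throttle(-323): rpm ← 4364 -323 = 4041
set_airspeed(69.83): V ← 69.83 m/s
adjust_throttle(-760): rpm ← 4041 -760 = 3281
final state: V = 69.83 m/s, rpm = 3281 → n = rpm/60 = 54.683333 rev/s
target J* = 0.1149; solve J* = V/(n·D) for n: n = V/(J*·D) = 69.83/(0.1149 × 3.58) = 169.761415 rev/s
rpm = 60·n = 10185.684905

rpm = 10185.68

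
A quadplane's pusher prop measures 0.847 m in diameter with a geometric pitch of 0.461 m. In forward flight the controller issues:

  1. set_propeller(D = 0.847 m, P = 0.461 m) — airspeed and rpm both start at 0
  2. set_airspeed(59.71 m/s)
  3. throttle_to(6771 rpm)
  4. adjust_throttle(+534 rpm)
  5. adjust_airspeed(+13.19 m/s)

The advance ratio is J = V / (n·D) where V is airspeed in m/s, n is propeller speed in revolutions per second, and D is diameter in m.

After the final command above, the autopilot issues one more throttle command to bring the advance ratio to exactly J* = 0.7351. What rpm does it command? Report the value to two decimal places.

set_propeller: D = 0.847 m, P = 0.461 m (p = P/D = 0.544274); state ← (V=0, rpm=0)
set_airspeed(59.71): V ← 59.71 m/s
throttle_to(6771): rpm ← 6771
adjust_throttle(+534): rpm ← 6771 +534 = 7305
adjust_airspeed(+13.19): V ← 59.71 +13.19 = 72.9 m/s
final state: V = 72.9 m/s, rpm = 7305 → n = rpm/60 = 121.750000 rev/s
target J* = 0.7351; solve J* = V/(n·D) for n: n = V/(J*·D) = 72.9/(0.7351 × 0.847) = 117.084039 rev/s
rpm = 60·n = 7025.042333

rpm = 7025.04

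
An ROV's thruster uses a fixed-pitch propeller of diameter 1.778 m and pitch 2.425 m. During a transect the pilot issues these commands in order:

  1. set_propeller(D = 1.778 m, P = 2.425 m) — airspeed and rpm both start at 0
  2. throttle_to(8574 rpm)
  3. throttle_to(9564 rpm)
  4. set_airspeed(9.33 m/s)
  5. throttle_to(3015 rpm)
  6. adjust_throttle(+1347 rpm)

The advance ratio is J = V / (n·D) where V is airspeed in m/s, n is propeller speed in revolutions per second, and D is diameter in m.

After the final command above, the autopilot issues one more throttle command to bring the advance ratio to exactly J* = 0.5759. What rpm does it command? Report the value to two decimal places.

rpm = 546.71

set_propeller: D = 1.778 m, P = 2.425 m (p = P/D = 1.363892); state ← (V=0, rpm=0)
throttle_to(8574): rpm ← 8574
throttle_to(9564): rpm ← 9564
set_airspeed(9.33): V ← 9.33 m/s
throttle_to(3015): rpm ← 3015
adjust_throttle(+1347): rpm ← 3015 +1347 = 4362
final state: V = 9.33 m/s, rpm = 4362 → n = rpm/60 = 72.700000 rev/s
target J* = 0.5759; solve J* = V/(n·D) for n: n = V/(J*·D) = 9.33/(0.5759 × 1.778) = 9.111771 rev/s
rpm = 60·n = 546.706275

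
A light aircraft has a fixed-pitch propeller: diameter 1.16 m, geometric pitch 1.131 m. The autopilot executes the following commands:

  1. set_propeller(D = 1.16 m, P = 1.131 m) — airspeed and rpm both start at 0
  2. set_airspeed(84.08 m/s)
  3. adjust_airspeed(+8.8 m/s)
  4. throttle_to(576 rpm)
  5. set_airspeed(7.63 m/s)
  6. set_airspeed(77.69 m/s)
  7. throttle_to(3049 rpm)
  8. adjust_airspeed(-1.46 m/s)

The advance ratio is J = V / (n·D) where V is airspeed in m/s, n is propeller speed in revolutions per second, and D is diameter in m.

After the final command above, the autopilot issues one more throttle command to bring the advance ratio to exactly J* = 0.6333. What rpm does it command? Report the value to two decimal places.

rpm = 6226.01

set_propeller: D = 1.16 m, P = 1.131 m (p = P/D = 0.975000); state ← (V=0, rpm=0)
set_airspeed(84.08): V ← 84.08 m/s
adjust_airspeed(+8.8): V ← 84.08 +8.8 = 92.88 m/s
throttle_to(576): rpm ← 576
set_airspeed(7.63): V ← 7.63 m/s
set_airspeed(77.69): V ← 77.69 m/s
throttle_to(3049): rpm ← 3049
adjust_airspeed(-1.46): V ← 77.69 -1.46 = 76.23 m/s
final state: V = 76.23 m/s, rpm = 3049 → n = rpm/60 = 50.816667 rev/s
target J* = 0.6333; solve J* = V/(n·D) for n: n = V/(J*·D) = 76.23/(0.6333 × 1.16) = 103.766804 rev/s
rpm = 60·n = 6226.008265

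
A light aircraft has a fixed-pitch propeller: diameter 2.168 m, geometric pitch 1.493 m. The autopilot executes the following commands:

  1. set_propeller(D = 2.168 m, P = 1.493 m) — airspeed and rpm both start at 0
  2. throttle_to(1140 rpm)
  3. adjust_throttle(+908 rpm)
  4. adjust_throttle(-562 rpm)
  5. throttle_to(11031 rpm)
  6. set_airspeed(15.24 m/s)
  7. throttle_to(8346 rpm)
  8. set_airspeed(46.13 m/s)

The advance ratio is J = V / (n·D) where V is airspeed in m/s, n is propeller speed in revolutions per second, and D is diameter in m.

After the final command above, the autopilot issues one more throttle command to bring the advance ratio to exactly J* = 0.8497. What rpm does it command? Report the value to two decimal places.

rpm = 1502.48

set_propeller: D = 2.168 m, P = 1.493 m (p = P/D = 0.688653); state ← (V=0, rpm=0)
throttle_to(1140): rpm ← 1140
adjust_throttle(+908): rpm ← 1140 +908 = 2048
adjust_throttle(-562): rpm ← 2048 -562 = 1486
throttle_to(11031): rpm ← 11031
set_airspeed(15.24): V ← 15.24 m/s
throttle_to(8346): rpm ← 8346
set_airspeed(46.13): V ← 46.13 m/s
final state: V = 46.13 m/s, rpm = 8346 → n = rpm/60 = 139.100000 rev/s
target J* = 0.8497; solve J* = V/(n·D) for n: n = V/(J*·D) = 46.13/(0.8497 × 2.168) = 25.041397 rev/s
rpm = 60·n = 1502.483837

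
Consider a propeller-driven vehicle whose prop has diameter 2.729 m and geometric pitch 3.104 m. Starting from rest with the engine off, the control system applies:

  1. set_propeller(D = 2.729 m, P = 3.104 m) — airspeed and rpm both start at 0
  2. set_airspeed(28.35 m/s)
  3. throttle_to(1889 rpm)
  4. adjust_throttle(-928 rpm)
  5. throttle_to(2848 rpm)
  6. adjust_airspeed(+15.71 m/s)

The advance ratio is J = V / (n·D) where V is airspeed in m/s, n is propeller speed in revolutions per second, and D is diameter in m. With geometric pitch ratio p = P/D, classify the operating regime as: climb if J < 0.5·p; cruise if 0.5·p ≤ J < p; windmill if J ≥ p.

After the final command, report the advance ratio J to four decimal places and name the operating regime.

J = 0.3401, regime = climb

set_propeller: D = 2.729 m, P = 3.104 m (p = P/D = 1.137413); state ← (V=0, rpm=0)
set_airspeed(28.35): V ← 28.35 m/s
throttle_to(1889): rpm ← 1889
adjust_throttle(-928): rpm ← 1889 -928 = 961
throttle_to(2848): rpm ← 2848
adjust_airspeed(+15.71): V ← 28.35 +15.71 = 44.06 m/s
final state: V = 44.06 m/s, rpm = 2848 → n = rpm/60 = 47.466667 rev/s
J = V / (n·D) = 44.06 / (47.466667 × 2.729) = 0.340136
regime bands: climb J<0.5687 | cruise [0.5687, 1.1374) | windmill J≥1.1374
J = 0.3401 → climb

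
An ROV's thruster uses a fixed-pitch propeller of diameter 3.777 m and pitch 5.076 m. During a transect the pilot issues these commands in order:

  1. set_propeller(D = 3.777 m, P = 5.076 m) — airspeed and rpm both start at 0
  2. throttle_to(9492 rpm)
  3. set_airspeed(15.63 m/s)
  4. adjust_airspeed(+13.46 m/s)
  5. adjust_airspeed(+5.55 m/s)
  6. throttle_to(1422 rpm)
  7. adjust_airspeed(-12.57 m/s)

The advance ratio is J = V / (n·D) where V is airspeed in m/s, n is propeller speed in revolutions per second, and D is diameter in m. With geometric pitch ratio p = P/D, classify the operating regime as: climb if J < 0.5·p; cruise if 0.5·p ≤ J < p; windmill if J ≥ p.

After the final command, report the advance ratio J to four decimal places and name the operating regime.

J = 0.2466, regime = climb

set_propeller: D = 3.777 m, P = 5.076 m (p = P/D = 1.343924); state ← (V=0, rpm=0)
throttle_to(9492): rpm ← 9492
set_airspeed(15.63): V ← 15.63 m/s
adjust_airspeed(+13.46): V ← 15.63 +13.46 = 29.09 m/s
adjust_airspeed(+5.55): V ← 29.09 +5.55 = 34.64 m/s
throttle_to(1422): rpm ← 1422
adjust_airspeed(-12.57): V ← 34.64 -12.57 = 22.07 m/s
final state: V = 22.07 m/s, rpm = 1422 → n = rpm/60 = 23.700000 rev/s
J = V / (n·D) = 22.07 / (23.700000 × 3.777) = 0.246551
regime bands: climb J<0.6720 | cruise [0.6720, 1.3439) | windmill J≥1.3439
J = 0.2466 → climb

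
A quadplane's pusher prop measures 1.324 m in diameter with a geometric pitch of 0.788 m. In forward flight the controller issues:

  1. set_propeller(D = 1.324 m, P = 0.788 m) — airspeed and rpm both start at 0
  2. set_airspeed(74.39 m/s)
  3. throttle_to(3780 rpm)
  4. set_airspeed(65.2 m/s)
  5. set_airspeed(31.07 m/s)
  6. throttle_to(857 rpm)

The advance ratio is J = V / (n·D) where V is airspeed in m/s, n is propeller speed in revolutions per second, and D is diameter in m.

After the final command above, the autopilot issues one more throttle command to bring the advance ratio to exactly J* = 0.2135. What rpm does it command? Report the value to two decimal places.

rpm = 6594.88

set_propeller: D = 1.324 m, P = 0.788 m (p = P/D = 0.595166); state ← (V=0, rpm=0)
set_airspeed(74.39): V ← 74.39 m/s
throttle_to(3780): rpm ← 3780
set_airspeed(65.2): V ← 65.2 m/s
set_airspeed(31.07): V ← 31.07 m/s
throttle_to(857): rpm ← 857
final state: V = 31.07 m/s, rpm = 857 → n = rpm/60 = 14.283333 rev/s
target J* = 0.2135; solve J* = V/(n·D) for n: n = V/(J*·D) = 31.07/(0.2135 × 1.324) = 109.914601 rev/s
rpm = 60·n = 6594.876076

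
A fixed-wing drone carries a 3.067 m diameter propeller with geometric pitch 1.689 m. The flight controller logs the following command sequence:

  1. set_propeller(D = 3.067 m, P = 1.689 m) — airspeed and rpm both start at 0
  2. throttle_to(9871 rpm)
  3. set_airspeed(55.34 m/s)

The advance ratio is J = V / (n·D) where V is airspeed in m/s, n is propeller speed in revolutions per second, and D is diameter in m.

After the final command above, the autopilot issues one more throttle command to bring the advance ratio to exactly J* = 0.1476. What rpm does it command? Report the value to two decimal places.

rpm = 7334.83

set_propeller: D = 3.067 m, P = 1.689 m (p = P/D = 0.550701); state ← (V=0, rpm=0)
throttle_to(9871): rpm ← 9871
set_airspeed(55.34): V ← 55.34 m/s
final state: V = 55.34 m/s, rpm = 9871 → n = rpm/60 = 164.516667 rev/s
target J* = 0.1476; solve J* = V/(n·D) for n: n = V/(J*·D) = 55.34/(0.1476 × 3.067) = 122.247228 rev/s
rpm = 60·n = 7334.833700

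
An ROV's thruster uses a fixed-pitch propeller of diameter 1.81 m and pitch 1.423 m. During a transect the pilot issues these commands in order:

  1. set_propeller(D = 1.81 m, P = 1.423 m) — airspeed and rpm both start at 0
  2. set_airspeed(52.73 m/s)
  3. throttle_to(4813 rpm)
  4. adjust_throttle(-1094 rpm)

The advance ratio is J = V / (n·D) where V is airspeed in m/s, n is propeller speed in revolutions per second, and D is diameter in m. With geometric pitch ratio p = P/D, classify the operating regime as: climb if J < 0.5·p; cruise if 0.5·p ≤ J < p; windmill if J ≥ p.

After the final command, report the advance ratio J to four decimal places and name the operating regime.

J = 0.4700, regime = cruise

set_propeller: D = 1.81 m, P = 1.423 m (p = P/D = 0.786188); state ← (V=0, rpm=0)
set_airspeed(52.73): V ← 52.73 m/s
throttle_to(4813): rpm ← 4813
adjust_throttle(-1094): rpm ← 4813 -1094 = 3719
final state: V = 52.73 m/s, rpm = 3719 → n = rpm/60 = 61.983333 rev/s
J = V / (n·D) = 52.73 / (61.983333 × 1.81) = 0.470007
regime bands: climb J<0.3931 | cruise [0.3931, 0.7862) | windmill J≥0.7862
J = 0.4700 → cruise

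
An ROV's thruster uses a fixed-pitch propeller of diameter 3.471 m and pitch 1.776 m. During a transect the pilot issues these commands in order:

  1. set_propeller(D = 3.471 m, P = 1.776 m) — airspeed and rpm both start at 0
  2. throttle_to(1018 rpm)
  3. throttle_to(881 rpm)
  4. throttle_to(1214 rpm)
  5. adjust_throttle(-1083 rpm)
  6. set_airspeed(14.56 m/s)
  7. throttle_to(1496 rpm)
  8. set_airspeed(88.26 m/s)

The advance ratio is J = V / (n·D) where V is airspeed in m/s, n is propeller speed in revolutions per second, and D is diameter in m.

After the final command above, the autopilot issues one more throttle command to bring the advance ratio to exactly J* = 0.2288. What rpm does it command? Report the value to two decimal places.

set_propeller: D = 3.471 m, P = 1.776 m (p = P/D = 0.511668); state ← (V=0, rpm=0)
throttle_to(1018): rpm ← 1018
throttle_to(881): rpm ← 881
throttle_to(1214): rpm ← 1214
adjust_throttle(-1083): rpm ← 1214 -1083 = 131
set_airspeed(14.56): V ← 14.56 m/s
throttle_to(1496): rpm ← 1496
set_airspeed(88.26): V ← 88.26 m/s
final state: V = 88.26 m/s, rpm = 1496 → n = rpm/60 = 24.933333 rev/s
target J* = 0.2288; solve J* = V/(n·D) for n: n = V/(J*·D) = 88.26/(0.2288 × 3.471) = 111.135623 rev/s
rpm = 60·n = 6668.137394

rpm = 6668.14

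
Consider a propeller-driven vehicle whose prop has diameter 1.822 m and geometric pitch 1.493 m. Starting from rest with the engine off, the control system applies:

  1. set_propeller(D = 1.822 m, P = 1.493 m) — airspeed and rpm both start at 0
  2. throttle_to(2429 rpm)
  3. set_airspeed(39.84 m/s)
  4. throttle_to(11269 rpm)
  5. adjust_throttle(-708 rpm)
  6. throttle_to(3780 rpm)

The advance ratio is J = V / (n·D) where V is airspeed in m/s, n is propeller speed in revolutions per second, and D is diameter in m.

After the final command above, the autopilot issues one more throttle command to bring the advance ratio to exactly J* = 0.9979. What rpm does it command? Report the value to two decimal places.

set_propeller: D = 1.822 m, P = 1.493 m (p = P/D = 0.819429); state ← (V=0, rpm=0)
throttle_to(2429): rpm ← 2429
set_airspeed(39.84): V ← 39.84 m/s
throttle_to(11269): rpm ← 11269
adjust_throttle(-708): rpm ← 11269 -708 = 10561
throttle_to(3780): rpm ← 3780
final state: V = 39.84 m/s, rpm = 3780 → n = rpm/60 = 63.000000 rev/s
target J* = 0.9979; solve J* = V/(n·D) for n: n = V/(J*·D) = 39.84/(0.9979 × 1.822) = 21.912097 rev/s
rpm = 60·n = 1314.725798

rpm = 1314.73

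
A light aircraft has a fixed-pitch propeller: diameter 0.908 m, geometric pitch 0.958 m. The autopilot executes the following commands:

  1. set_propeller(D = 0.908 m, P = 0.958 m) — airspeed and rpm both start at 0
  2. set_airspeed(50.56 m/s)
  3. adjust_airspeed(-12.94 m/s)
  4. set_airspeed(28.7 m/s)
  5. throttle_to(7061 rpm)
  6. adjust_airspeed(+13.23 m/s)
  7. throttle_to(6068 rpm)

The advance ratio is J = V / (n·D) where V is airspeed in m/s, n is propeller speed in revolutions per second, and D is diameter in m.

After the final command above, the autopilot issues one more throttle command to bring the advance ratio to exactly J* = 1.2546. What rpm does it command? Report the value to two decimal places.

rpm = 2208.44

set_propeller: D = 0.908 m, P = 0.958 m (p = P/D = 1.055066); state ← (V=0, rpm=0)
set_airspeed(50.56): V ← 50.56 m/s
adjust_airspeed(-12.94): V ← 50.56 -12.94 = 37.62 m/s
set_airspeed(28.7): V ← 28.7 m/s
throttle_to(7061): rpm ← 7061
adjust_airspeed(+13.23): V ← 28.7 +13.23 = 41.93 m/s
throttle_to(6068): rpm ← 6068
final state: V = 41.93 m/s, rpm = 6068 → n = rpm/60 = 101.133333 rev/s
target J* = 1.2546; solve J* = V/(n·D) for n: n = V/(J*·D) = 41.93/(1.2546 × 0.908) = 36.807280 rev/s
rpm = 60·n = 2208.436829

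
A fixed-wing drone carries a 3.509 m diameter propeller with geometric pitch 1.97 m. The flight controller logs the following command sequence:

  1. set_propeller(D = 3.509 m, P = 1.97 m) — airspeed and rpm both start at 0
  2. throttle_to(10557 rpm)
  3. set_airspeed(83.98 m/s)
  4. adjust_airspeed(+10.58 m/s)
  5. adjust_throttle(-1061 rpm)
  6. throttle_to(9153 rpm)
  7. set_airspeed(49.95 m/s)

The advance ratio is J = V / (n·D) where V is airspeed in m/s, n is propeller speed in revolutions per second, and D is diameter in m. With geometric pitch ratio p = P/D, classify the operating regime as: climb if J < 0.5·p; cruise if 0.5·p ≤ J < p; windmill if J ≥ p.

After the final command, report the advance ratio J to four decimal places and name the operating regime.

set_propeller: D = 3.509 m, P = 1.97 m (p = P/D = 0.561414); state ← (V=0, rpm=0)
throttle_to(10557): rpm ← 10557
set_airspeed(83.98): V ← 83.98 m/s
adjust_airspeed(+10.58): V ← 83.98 +10.58 = 94.56 m/s
adjust_throttle(-1061): rpm ← 10557 -1061 = 9496
throttle_to(9153): rpm ← 9153
set_airspeed(49.95): V ← 49.95 m/s
final state: V = 49.95 m/s, rpm = 9153 → n = rpm/60 = 152.550000 rev/s
J = V / (n·D) = 49.95 / (152.550000 × 3.509) = 0.093313
regime bands: climb J<0.2807 | cruise [0.2807, 0.5614) | windmill J≥0.5614
J = 0.0933 → climb

J = 0.0933, regime = climb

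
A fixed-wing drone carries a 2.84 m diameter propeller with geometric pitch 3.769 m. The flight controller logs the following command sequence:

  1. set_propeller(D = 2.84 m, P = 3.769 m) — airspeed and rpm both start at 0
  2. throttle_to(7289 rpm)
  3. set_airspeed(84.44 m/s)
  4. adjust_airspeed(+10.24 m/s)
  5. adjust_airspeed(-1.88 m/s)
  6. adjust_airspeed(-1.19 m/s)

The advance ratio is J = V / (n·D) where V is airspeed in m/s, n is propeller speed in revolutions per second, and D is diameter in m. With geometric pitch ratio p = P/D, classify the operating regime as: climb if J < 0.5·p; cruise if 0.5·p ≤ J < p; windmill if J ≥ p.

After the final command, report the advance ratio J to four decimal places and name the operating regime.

set_propeller: D = 2.84 m, P = 3.769 m (p = P/D = 1.327113); state ← (V=0, rpm=0)
throttle_to(7289): rpm ← 7289
set_airspeed(84.44): V ← 84.44 m/s
adjust_airspeed(+10.24): V ← 84.44 +10.24 = 94.68 m/s
adjust_airspeed(-1.88): V ← 94.68 -1.88 = 92.8 m/s
adjust_airspeed(-1.19): V ← 92.8 -1.19 = 91.61 m/s
final state: V = 91.61 m/s, rpm = 7289 → n = rpm/60 = 121.483333 rev/s
J = V / (n·D) = 91.61 / (121.483333 × 2.84) = 0.265526
regime bands: climb J<0.6636 | cruise [0.6636, 1.3271) | windmill J≥1.3271
J = 0.2655 → climb

J = 0.2655, regime = climb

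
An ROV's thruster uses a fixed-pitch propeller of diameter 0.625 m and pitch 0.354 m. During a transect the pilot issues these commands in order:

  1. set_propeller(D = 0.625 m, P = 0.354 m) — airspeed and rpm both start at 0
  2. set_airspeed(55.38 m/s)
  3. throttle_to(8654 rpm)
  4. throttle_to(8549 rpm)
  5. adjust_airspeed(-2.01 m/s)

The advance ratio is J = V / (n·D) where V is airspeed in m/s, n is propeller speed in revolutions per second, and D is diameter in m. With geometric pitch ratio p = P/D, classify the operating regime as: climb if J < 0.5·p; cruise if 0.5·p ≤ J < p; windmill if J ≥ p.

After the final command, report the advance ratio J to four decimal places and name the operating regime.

J = 0.5993, regime = windmill

set_propeller: D = 0.625 m, P = 0.354 m (p = P/D = 0.566400); state ← (V=0, rpm=0)
set_airspeed(55.38): V ← 55.38 m/s
throttle_to(8654): rpm ← 8654
throttle_to(8549): rpm ← 8549
adjust_airspeed(-2.01): V ← 55.38 -2.01 = 53.37 m/s
final state: V = 53.37 m/s, rpm = 8549 → n = rpm/60 = 142.483333 rev/s
J = V / (n·D) = 53.37 / (142.483333 × 0.625) = 0.599312
regime bands: climb J<0.2832 | cruise [0.2832, 0.5664) | windmill J≥0.5664
J = 0.5993 → windmill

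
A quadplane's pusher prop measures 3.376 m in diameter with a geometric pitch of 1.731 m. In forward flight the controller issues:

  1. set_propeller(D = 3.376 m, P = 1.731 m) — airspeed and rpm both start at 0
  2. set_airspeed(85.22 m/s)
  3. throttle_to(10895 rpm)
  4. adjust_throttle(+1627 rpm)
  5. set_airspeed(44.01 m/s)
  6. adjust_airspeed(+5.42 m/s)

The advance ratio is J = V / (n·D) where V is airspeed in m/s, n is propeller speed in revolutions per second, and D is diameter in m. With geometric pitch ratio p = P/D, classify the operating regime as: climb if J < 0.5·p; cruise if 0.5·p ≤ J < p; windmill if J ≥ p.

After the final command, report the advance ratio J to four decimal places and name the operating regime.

J = 0.0702, regime = climb

set_propeller: D = 3.376 m, P = 1.731 m (p = P/D = 0.512737); state ← (V=0, rpm=0)
set_airspeed(85.22): V ← 85.22 m/s
throttle_to(10895): rpm ← 10895
adjust_throttle(+1627): rpm ← 10895 +1627 = 12522
set_airspeed(44.01): V ← 44.01 m/s
adjust_airspeed(+5.42): V ← 44.01 +5.42 = 49.43 m/s
final state: V = 49.43 m/s, rpm = 12522 → n = rpm/60 = 208.700000 rev/s
J = V / (n·D) = 49.43 / (208.700000 × 3.376) = 0.070156
regime bands: climb J<0.2564 | cruise [0.2564, 0.5127) | windmill J≥0.5127
J = 0.0702 → climb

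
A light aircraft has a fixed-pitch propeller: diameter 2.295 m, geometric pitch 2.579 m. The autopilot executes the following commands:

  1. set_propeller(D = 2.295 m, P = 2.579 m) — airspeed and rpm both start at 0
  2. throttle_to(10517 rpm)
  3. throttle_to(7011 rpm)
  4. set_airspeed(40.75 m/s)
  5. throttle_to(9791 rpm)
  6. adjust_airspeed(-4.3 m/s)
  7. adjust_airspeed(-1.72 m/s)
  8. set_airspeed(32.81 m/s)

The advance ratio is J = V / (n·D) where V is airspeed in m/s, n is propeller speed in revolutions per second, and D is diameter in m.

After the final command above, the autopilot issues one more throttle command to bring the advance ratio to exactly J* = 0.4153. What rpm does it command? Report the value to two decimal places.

rpm = 2065.44

set_propeller: D = 2.295 m, P = 2.579 m (p = P/D = 1.123747); state ← (V=0, rpm=0)
throttle_to(10517): rpm ← 10517
throttle_to(7011): rpm ← 7011
set_airspeed(40.75): V ← 40.75 m/s
throttle_to(9791): rpm ← 9791
adjust_airspeed(-4.3): V ← 40.75 -4.3 = 36.45 m/s
adjust_airspeed(-1.72): V ← 36.45 -1.72 = 34.73 m/s
set_airspeed(32.81): V ← 32.81 m/s
final state: V = 32.81 m/s, rpm = 9791 → n = rpm/60 = 163.183333 rev/s
target J* = 0.4153; solve J* = V/(n·D) for n: n = V/(J*·D) = 32.81/(0.4153 × 2.295) = 34.424022 rev/s
rpm = 60·n = 2065.441314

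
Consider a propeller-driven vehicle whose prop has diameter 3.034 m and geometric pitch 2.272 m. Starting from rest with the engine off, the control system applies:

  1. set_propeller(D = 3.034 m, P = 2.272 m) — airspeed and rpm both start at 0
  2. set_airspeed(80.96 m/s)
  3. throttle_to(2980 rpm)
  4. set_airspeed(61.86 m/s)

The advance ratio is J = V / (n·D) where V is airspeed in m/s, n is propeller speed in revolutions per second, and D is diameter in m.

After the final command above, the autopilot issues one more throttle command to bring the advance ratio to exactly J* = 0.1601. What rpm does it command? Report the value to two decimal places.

set_propeller: D = 3.034 m, P = 2.272 m (p = P/D = 0.748846); state ← (V=0, rpm=0)
set_airspeed(80.96): V ← 80.96 m/s
throttle_to(2980): rpm ← 2980
set_airspeed(61.86): V ← 61.86 m/s
final state: V = 61.86 m/s, rpm = 2980 → n = rpm/60 = 49.666667 rev/s
target J* = 0.1601; solve J* = V/(n·D) for n: n = V/(J*·D) = 61.86/(0.1601 × 3.034) = 127.351190 rev/s
rpm = 60·n = 7641.071397

rpm = 7641.07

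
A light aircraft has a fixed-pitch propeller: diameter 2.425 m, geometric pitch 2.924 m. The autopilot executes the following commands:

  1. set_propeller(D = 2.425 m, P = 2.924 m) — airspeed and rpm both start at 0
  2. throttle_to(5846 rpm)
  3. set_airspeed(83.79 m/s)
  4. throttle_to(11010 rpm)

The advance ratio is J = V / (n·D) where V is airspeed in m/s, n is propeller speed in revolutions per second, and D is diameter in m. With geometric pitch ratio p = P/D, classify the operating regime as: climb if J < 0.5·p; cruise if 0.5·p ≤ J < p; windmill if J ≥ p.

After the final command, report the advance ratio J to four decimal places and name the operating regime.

J = 0.1883, regime = climb

set_propeller: D = 2.425 m, P = 2.924 m (p = P/D = 1.205773); state ← (V=0, rpm=0)
throttle_to(5846): rpm ← 5846
set_airspeed(83.79): V ← 83.79 m/s
throttle_to(11010): rpm ← 11010
final state: V = 83.79 m/s, rpm = 11010 → n = rpm/60 = 183.500000 rev/s
J = V / (n·D) = 83.79 / (183.500000 × 2.425) = 0.188297
regime bands: climb J<0.6029 | cruise [0.6029, 1.2058) | windmill J≥1.2058
J = 0.1883 → climb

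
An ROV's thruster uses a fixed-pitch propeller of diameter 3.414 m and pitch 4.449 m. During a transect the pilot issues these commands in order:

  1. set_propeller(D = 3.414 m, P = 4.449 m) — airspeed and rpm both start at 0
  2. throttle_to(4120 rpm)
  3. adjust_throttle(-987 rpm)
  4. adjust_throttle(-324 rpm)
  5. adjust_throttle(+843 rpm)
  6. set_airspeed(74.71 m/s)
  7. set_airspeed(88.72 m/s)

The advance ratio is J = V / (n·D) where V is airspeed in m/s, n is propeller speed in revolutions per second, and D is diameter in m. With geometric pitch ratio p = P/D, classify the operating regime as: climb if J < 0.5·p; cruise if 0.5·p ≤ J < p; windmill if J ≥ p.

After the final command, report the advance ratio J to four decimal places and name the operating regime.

set_propeller: D = 3.414 m, P = 4.449 m (p = P/D = 1.303163); state ← (V=0, rpm=0)
throttle_to(4120): rpm ← 4120
adjust_throttle(-987): rpm ← 4120 -987 = 3133
adjust_throttle(-324): rpm ← 3133 -324 = 2809
adjust_throttle(+843): rpm ← 2809 +843 = 3652
set_airspeed(74.71): V ← 74.71 m/s
set_airspeed(88.72): V ← 88.72 m/s
final state: V = 88.72 m/s, rpm = 3652 → n = rpm/60 = 60.866667 rev/s
J = V / (n·D) = 88.72 / (60.866667 × 3.414) = 0.426951
regime bands: climb J<0.6516 | cruise [0.6516, 1.3032) | windmill J≥1.3032
J = 0.4270 → climb

J = 0.4270, regime = climb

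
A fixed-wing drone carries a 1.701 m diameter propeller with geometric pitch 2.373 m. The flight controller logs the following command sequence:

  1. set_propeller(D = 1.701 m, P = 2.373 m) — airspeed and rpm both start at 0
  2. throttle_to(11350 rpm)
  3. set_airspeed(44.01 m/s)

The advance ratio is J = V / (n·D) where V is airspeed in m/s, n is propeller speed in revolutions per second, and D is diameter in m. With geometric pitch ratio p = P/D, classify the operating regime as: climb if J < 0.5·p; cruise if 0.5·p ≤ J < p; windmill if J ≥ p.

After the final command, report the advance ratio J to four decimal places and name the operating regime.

J = 0.1368, regime = climb

set_propeller: D = 1.701 m, P = 2.373 m (p = P/D = 1.395062); state ← (V=0, rpm=0)
throttle_to(11350): rpm ← 11350
set_airspeed(44.01): V ← 44.01 m/s
final state: V = 44.01 m/s, rpm = 11350 → n = rpm/60 = 189.166667 rev/s
J = V / (n·D) = 44.01 / (189.166667 × 1.701) = 0.136774
regime bands: climb J<0.6975 | cruise [0.6975, 1.3951) | windmill J≥1.3951
J = 0.1368 → climb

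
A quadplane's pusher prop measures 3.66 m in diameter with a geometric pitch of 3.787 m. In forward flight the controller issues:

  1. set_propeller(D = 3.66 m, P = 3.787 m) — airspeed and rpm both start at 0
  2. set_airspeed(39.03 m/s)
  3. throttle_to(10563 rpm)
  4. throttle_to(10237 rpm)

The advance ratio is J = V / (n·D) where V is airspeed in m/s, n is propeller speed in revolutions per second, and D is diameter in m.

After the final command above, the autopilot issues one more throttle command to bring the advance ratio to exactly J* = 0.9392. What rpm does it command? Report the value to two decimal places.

rpm = 681.26

set_propeller: D = 3.66 m, P = 3.787 m (p = P/D = 1.034699); state ← (V=0, rpm=0)
set_airspeed(39.03): V ← 39.03 m/s
throttle_to(10563): rpm ← 10563
throttle_to(10237): rpm ← 10237
final state: V = 39.03 m/s, rpm = 10237 → n = rpm/60 = 170.616667 rev/s
target J* = 0.9392; solve J* = V/(n·D) for n: n = V/(J*·D) = 39.03/(0.9392 × 3.66) = 11.354274 rev/s
rpm = 60·n = 681.256458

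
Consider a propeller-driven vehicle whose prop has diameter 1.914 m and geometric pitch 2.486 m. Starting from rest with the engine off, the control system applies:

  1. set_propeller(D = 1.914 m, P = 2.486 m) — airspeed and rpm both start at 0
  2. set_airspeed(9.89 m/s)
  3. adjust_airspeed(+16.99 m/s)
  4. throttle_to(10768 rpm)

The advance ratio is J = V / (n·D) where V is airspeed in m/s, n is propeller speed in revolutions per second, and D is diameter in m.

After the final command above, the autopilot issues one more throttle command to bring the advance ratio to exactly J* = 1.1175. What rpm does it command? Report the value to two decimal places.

rpm = 754.03

set_propeller: D = 1.914 m, P = 2.486 m (p = P/D = 1.298851); state ← (V=0, rpm=0)
set_airspeed(9.89): V ← 9.89 m/s
adjust_airspeed(+16.99): V ← 9.89 +16.99 = 26.88 m/s
throttle_to(10768): rpm ← 10768
final state: V = 26.88 m/s, rpm = 10768 → n = rpm/60 = 179.466667 rev/s
target J* = 1.1175; solve J* = V/(n·D) for n: n = V/(J*·D) = 26.88/(1.1175 × 1.914) = 12.567237 rev/s
rpm = 60·n = 754.034209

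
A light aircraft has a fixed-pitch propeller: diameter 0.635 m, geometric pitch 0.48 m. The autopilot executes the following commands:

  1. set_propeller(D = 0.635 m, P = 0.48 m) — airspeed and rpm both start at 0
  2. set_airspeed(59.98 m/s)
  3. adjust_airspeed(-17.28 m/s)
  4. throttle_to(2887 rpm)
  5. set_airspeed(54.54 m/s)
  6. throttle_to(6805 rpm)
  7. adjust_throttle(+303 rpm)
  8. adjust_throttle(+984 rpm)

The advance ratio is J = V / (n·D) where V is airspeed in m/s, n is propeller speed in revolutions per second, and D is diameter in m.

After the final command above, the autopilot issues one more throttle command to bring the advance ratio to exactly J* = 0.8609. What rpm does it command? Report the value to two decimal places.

rpm = 5986.04

set_propeller: D = 0.635 m, P = 0.48 m (p = P/D = 0.755906); state ← (V=0, rpm=0)
set_airspeed(59.98): V ← 59.98 m/s
adjust_airspeed(-17.28): V ← 59.98 -17.28 = 42.7 m/s
throttle_to(2887): rpm ← 2887
set_airspeed(54.54): V ← 54.54 m/s
throttle_to(6805): rpm ← 6805
adjust_throttle(+303): rpm ← 6805 +303 = 7108
adjust_throttle(+984): rpm ← 7108 +984 = 8092
final state: V = 54.54 m/s, rpm = 8092 → n = rpm/60 = 134.866667 rev/s
target J* = 0.8609; solve J* = V/(n·D) for n: n = V/(J*·D) = 54.54/(0.8609 × 0.635) = 99.767411 rev/s
rpm = 60·n = 5986.044636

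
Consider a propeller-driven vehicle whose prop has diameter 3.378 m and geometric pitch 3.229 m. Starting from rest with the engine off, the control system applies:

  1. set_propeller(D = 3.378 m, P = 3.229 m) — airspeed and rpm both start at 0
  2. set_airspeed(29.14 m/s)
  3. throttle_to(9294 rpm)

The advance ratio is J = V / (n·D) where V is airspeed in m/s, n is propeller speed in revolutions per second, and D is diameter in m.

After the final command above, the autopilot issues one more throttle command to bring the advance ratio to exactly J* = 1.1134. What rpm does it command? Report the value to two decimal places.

rpm = 464.87

set_propeller: D = 3.378 m, P = 3.229 m (p = P/D = 0.955891); state ← (V=0, rpm=0)
set_airspeed(29.14): V ← 29.14 m/s
throttle_to(9294): rpm ← 9294
final state: V = 29.14 m/s, rpm = 9294 → n = rpm/60 = 154.900000 rev/s
target J* = 1.1134; solve J* = V/(n·D) for n: n = V/(J*·D) = 29.14/(1.1134 × 3.378) = 7.747805 rev/s
rpm = 60·n = 464.868304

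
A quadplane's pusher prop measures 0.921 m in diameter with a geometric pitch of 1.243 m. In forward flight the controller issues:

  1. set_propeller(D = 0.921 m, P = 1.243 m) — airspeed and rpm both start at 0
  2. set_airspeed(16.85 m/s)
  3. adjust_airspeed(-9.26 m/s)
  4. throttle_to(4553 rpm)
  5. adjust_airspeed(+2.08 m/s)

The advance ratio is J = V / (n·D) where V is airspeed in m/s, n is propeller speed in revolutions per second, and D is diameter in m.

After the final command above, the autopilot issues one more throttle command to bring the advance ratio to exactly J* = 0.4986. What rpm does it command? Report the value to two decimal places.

set_propeller: D = 0.921 m, P = 1.243 m (p = P/D = 1.349620); state ← (V=0, rpm=0)
set_airspeed(16.85): V ← 16.85 m/s
adjust_airspeed(-9.26): V ← 16.85 -9.26 = 7.59 m/s
throttle_to(4553): rpm ← 4553
adjust_airspeed(+2.08): V ← 7.59 +2.08 = 9.67 m/s
final state: V = 9.67 m/s, rpm = 4553 → n = rpm/60 = 75.883333 rev/s
target J* = 0.4986; solve J* = V/(n·D) for n: n = V/(J*·D) = 9.67/(0.4986 × 0.921) = 21.057876 rev/s
rpm = 60·n = 1263.472577

rpm = 1263.47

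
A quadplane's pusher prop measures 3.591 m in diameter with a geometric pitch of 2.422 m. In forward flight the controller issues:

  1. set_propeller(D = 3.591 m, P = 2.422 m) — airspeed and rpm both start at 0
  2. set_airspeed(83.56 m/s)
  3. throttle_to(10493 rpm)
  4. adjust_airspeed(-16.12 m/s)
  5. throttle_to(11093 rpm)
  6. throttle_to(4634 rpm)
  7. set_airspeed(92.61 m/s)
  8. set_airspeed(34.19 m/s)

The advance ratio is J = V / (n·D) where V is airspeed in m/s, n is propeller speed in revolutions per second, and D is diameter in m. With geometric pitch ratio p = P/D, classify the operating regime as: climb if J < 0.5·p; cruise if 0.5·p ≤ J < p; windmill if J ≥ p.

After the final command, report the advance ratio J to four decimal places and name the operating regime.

set_propeller: D = 3.591 m, P = 2.422 m (p = P/D = 0.674464); state ← (V=0, rpm=0)
set_airspeed(83.56): V ← 83.56 m/s
throttle_to(10493): rpm ← 10493
adjust_airspeed(-16.12): V ← 83.56 -16.12 = 67.44 m/s
throttle_to(11093): rpm ← 11093
throttle_to(4634): rpm ← 4634
set_airspeed(92.61): V ← 92.61 m/s
set_airspeed(34.19): V ← 34.19 m/s
final state: V = 34.19 m/s, rpm = 4634 → n = rpm/60 = 77.233333 rev/s
J = V / (n·D) = 34.19 / (77.233333 × 3.591) = 0.123276
regime bands: climb J<0.3372 | cruise [0.3372, 0.6745) | windmill J≥0.6745
J = 0.1233 → climb

J = 0.1233, regime = climb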